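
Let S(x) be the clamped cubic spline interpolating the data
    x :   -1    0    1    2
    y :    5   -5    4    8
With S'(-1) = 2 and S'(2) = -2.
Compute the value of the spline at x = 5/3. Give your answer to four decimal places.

8.0938

Write M_i for S''(x_i). With h_i = 1, 1, 1 and divided differences Δ_i = -10, 9, 4, the continuity of S' gives the tridiagonal system
  1·M_0 + 4·M_1 + 1·M_2 = 6(Δ_1 - Δ_0) = 114
  1·M_1 + 4·M_2 + 1·M_3 = 6(Δ_2 - Δ_1) = -30
Clamped end conditions give two more equations: 2h_0·M_0 + h_0·M_1 = 6(Δ_0 - S'(-1)) = -72 and h_2·M_2 + 2h_2·M_3 = 6(S'(2) - Δ_2) = -36.
Solving: M_0 = -898/15, M_1 = 716/15, M_2 = -256/15, M_3 = -142/15.
On [1, 2], S(x) = 4 + 169/15·(x - 1) - 128/15·(x - 1)² + 19/15·(x - 1)³.
With (x - 1) = 2/3: S(5/3) = 3278/405.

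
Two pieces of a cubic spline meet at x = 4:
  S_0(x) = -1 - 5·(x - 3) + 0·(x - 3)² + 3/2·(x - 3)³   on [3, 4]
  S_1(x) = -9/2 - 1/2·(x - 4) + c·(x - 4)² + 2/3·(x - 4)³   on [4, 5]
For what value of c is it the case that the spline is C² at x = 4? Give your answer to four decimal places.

4.5000

S_0''(x) = 0 + 9·(x - 3), so S_0''(4) = 9. On the right, S_1''(4) = 2c, so c = 9/2.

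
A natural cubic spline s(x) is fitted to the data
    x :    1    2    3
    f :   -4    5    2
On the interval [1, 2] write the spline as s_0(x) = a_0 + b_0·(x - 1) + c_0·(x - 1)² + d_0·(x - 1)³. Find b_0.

12

Let M_i = s''(x_i). Step sizes h_i = 1, 1; slopes of the chords Δ_i = (y_(i+1) - y_i)/h_i = 9, -3.
  1·M_0 + 4·M_1 + 1·M_2 = 6(Δ_1 - Δ_0) = -72
Natural end conditions: M_0 = M_2 = 0.
Hence M_0 = 0, M_1 = -18, M_2 = 0.
On [1, 2], with s_0(x) = a_0 + b_0·(x - 1) + c_0·(x - 1)² + d_0·(x - 1)³: c_0 = M_0/2 = 0, d_0 = (M_1 - M_0)/(6h_0) = -3, b_0 = Δ_0 - h_0(2M_0 + M_1)/6 = 12.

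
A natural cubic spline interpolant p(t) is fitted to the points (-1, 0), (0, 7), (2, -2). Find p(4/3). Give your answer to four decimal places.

Let M_i = p''(x_i). Step sizes h_i = 1, 2; slopes of the chords Δ_i = (y_(i+1) - y_i)/h_i = 7, -9/2.
  1·M_0 + 6·M_1 + 2·M_2 = 6(Δ_1 - Δ_0) = -69
Natural end conditions: M_0 = M_2 = 0.
Forward elimination and back-substitution give M_0 = 0, M_1 = -23/2, M_2 = 0.
On [0, 2], p(t) = 7 + 19/6·t - 23/4·t² + 23/24·t³.
With t = 4/3: p(4/3) = 265/81.

3.2716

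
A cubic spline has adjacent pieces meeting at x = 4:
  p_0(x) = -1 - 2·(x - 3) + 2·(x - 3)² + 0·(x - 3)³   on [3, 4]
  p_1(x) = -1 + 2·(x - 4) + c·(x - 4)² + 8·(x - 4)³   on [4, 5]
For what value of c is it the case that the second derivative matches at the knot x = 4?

2

p_0''(x) = 4 + 0·(x - 3), so p_0''(4) = 4. On the right, p_1''(4) = 2c, so c = 2.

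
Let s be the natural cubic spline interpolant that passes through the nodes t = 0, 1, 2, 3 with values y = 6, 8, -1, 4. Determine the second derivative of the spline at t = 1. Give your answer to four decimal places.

Let m_i = s''(x_i). Step sizes h_i = 1, 1, 1; slopes of the chords Δ_i = (y_(i+1) - y_i)/h_i = 2, -9, 5.
  1·m_0 + 4·m_1 + 1·m_2 = 6(Δ_1 - Δ_0) = -66
  1·m_1 + 4·m_2 + 1·m_3 = 6(Δ_2 - Δ_1) = 84
Natural end conditions: m_0 = m_3 = 0.
Solving the tridiagonal system: m_0 = 0, m_1 = -116/5, m_2 = 134/5, m_3 = 0.

-23.2000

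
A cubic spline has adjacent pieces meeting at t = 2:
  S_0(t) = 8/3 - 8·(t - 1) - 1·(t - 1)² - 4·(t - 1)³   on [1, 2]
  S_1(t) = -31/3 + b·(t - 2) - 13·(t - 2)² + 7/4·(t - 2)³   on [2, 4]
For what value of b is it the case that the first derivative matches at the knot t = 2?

S_0'(t) = -8 - 2·(t - 1) - 12·(t - 1)², so S_0'(2) = -22. On the right, S_1'(2) = b, so b = -22.

-22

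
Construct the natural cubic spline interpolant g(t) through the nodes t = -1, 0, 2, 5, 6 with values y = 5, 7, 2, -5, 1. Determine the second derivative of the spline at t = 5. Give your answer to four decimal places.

6.6497

Write M_i for g''(x_i). With h_i = 1, 2, 3, 1 and divided differences Δ_i = 2, -5/2, -7/3, 6, the continuity of g' gives the tridiagonal system
  1·M_0 + 6·M_1 + 2·M_2 = 6(Δ_1 - Δ_0) = -27
  2·M_1 + 10·M_2 + 3·M_3 = 6(Δ_2 - Δ_1) = 1
  3·M_2 + 8·M_3 + 1·M_4 = 6(Δ_3 - Δ_2) = 50
Natural end conditions: M_0 = M_4 = 0.
Hence M_0 = 0, M_1 = -1633/394, M_2 = -210/197, M_3 = 1310/197, M_4 = 0.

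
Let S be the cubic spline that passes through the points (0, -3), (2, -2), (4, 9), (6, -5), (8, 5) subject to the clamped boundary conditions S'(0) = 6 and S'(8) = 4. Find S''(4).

-16

With M_i denoting the second derivative at x_i, h_i = 2, 2, 2, 2, and Δ_i = (y_(i+1) − y_i)/h_i = 1/2, 11/2, -7, 5:
  2·M_0 + 8·M_1 + 2·M_2 = 6(Δ_1 - Δ_0) = 30
  2·M_1 + 8·M_2 + 2·M_3 = 6(Δ_2 - Δ_1) = -75
  2·M_2 + 8·M_3 + 2·M_4 = 6(Δ_3 - Δ_2) = 72
Clamped end conditions give two more equations: 2h_0·M_0 + h_0·M_1 = 6(Δ_0 - S'(0)) = -33 and h_3·M_3 + 2h_3·M_4 = 6(S'(8) - Δ_3) = -6.
Forward elimination and back-substitution give M_0 = -97/7, M_1 = 157/14, M_2 = -16, M_3 = 107/7, M_4 = -64/7.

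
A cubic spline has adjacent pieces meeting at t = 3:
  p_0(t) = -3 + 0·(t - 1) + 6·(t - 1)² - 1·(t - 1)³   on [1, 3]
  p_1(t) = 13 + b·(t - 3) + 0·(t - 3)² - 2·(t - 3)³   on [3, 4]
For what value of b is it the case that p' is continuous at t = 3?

12

p_0'(t) = 0 + 12·(t - 1) - 3·(t - 1)², so p_0'(3) = 12. On the right, p_1'(3) = b, so b = 12.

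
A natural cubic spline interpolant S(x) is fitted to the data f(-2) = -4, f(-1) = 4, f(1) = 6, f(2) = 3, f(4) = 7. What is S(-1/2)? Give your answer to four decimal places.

6.2732

Put M_i = S'' at the i-th knot. Here h = (1, 2, 1, 2) and Δ = (8, 1, -3, 2), so the interior equations h_(i-1)·M_(i-1) + 2(h_(i-1)+h_i)·M_i + h_i·M_(i+1) = 6(Δ_i − Δ_(i-1)) read
  1·M_0 + 6·M_1 + 2·M_2 = 6(Δ_1 - Δ_0) = -42
  2·M_1 + 6·M_2 + 1·M_3 = 6(Δ_2 - Δ_1) = -24
  1·M_2 + 6·M_3 + 2·M_4 = 6(Δ_3 - Δ_2) = 30
Natural end conditions: M_0 = M_4 = 0.
Solving: M_0 = 0, M_1 = -187/31, M_2 = -90/31, M_3 = 170/31, M_4 = 0.
On [-1, 1], S(x) = 4 + 557/93·(x + 1) - 187/62·(x + 1)² + 97/372·(x + 1)³.
With (x + 1) = 1/2: S(-1/2) = 6223/992.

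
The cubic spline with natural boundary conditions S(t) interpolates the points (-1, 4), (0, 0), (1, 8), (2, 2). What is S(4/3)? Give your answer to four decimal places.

7.6790

Let M_i = S''(x_i). Step sizes h_i = 1, 1, 1; slopes of the chords Δ_i = (y_(i+1) - y_i)/h_i = -4, 8, -6.
  1·M_0 + 4·M_1 + 1·M_2 = 6(Δ_1 - Δ_0) = 72
  1·M_1 + 4·M_2 + 1·M_3 = 6(Δ_2 - Δ_1) = -84
Natural end conditions: M_0 = M_3 = 0.
Hence M_0 = 0, M_1 = 124/5, M_2 = -136/5, M_3 = 0.
On [1, 2], S(t) = 8 + 46/15·(t - 1) - 68/5·(t - 1)² + 68/15·(t - 1)³.
With (t - 1) = 1/3: S(4/3) = 622/81.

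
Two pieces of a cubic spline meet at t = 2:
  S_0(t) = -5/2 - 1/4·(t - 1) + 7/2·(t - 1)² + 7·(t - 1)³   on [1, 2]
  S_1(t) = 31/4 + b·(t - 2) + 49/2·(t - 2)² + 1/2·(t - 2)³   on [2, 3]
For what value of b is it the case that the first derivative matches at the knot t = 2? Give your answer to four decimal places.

S_0'(t) = -1/4 + 7·(t - 1) + 21·(t - 1)², so S_0'(2) = 111/4. On the right, S_1'(2) = b, so b = 111/4.

27.7500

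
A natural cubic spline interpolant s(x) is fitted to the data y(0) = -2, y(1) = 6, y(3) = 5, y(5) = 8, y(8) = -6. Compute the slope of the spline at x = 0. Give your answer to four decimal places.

9.7083

With σ_i denoting the second derivative at x_i, h_i = 1, 2, 2, 3, and Δ_i = (y_(i+1) − y_i)/h_i = 8, -1/2, 3/2, -14/3:
  1·σ_0 + 6·σ_1 + 2·σ_2 = 6(Δ_1 - Δ_0) = -51
  2·σ_1 + 8·σ_2 + 2·σ_3 = 6(Δ_2 - Δ_1) = 12
  2·σ_2 + 10·σ_3 + 3·σ_4 = 6(Δ_3 - Δ_2) = -37
Natural end conditions: σ_0 = σ_4 = 0.
Solving: σ_0 = 0, σ_1 = -41/4, σ_2 = 21/4, σ_3 = -19/4, σ_4 = 0.
On [0, 1], s'(x) = b_0 + 2c_0·x + 3d_0·x² with b_0 = Δ_0 - h_0(2σ_0 + σ_1)/6 = 233/24, c_0 = σ_0/2 = 0, d_0 = (σ_1 - σ_0)/(6h_0) = -41/24. So s'(0) = 233/24.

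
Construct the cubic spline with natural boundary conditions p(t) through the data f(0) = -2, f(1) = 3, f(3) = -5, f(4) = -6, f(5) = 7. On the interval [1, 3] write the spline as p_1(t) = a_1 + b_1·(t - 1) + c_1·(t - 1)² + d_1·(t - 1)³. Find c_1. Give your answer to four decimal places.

-4.9918

Let m_i = p''(x_i). Step sizes h_i = 1, 2, 1, 1; slopes of the chords Δ_i = (y_(i+1) - y_i)/h_i = 5, -4, -1, 13.
  1·m_0 + 6·m_1 + 2·m_2 = 6(Δ_1 - Δ_0) = -54
  2·m_1 + 6·m_2 + 1·m_3 = 6(Δ_2 - Δ_1) = 18
  1·m_2 + 4·m_3 + 1·m_4 = 6(Δ_3 - Δ_2) = 84
Natural end conditions: m_0 = m_4 = 0.
Solving the tridiagonal system: m_0 = 0, m_1 = -609/61, m_2 = 180/61, m_3 = 1236/61, m_4 = 0.
On [1, 3], with p_1(t) = a_1 + b_1·(t - 1) + c_1·(t - 1)² + d_1·(t - 1)³: c_1 = m_1/2 = -609/122, d_1 = (m_2 - m_1)/(6h_1) = 263/244, b_1 = Δ_1 - h_1(2m_1 + m_2)/6 = 102/61.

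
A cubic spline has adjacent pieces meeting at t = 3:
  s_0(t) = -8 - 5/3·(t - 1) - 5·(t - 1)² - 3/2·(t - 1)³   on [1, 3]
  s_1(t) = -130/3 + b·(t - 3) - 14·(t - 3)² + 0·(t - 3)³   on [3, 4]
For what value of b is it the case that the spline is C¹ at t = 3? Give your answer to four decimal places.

s_0'(t) = -5/3 - 10·(t - 1) - 9/2·(t - 1)², so s_0'(3) = -119/3. On the right, s_1'(3) = b, so b = -119/3.

-39.6667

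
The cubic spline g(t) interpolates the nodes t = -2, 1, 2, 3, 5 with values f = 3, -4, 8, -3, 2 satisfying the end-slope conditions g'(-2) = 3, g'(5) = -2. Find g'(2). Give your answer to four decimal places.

0.0506

Write M_i for g''(x_i). With h_i = 3, 1, 1, 2 and divided differences Δ_i = -7/3, 12, -11, 5/2, the continuity of g' gives the tridiagonal system
  3·M_0 + 8·M_1 + 1·M_2 = 6(Δ_1 - Δ_0) = 86
  1·M_1 + 4·M_2 + 1·M_3 = 6(Δ_2 - Δ_1) = -138
  1·M_2 + 6·M_3 + 2·M_4 = 6(Δ_3 - Δ_2) = 81
Clamped end conditions give two more equations: 2h_0·M_0 + h_0·M_1 = 6(Δ_0 - g'(-2)) = -32 and h_3·M_3 + 2h_3·M_4 = 6(g'(5) - Δ_3) = -27.
Forward elimination and back-substitution give M_0 = -7973/474, M_1 = 1815/79, M_2 = -7479/158, M_3 = 2241/79, M_4 = -6615/316.
On [2, 3], g'(t) = b_2 + 2c_2·(t - 2) + 3d_2·(t - 2)² with b_2 = Δ_2 - h_2(2M_2 + M_3)/6 = 4/79, c_2 = M_2/2 = -7479/316, d_2 = (M_3 - M_2)/(6h_2) = 3987/316. So g'(2) = 4/79.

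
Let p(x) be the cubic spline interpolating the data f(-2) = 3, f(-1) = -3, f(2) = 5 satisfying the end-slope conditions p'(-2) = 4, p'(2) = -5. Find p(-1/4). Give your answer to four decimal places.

-3.8418

Let M_i = p''(x_i). Step sizes h_i = 1, 3; slopes of the chords Δ_i = (y_(i+1) - y_i)/h_i = -6, 8/3.
  1·M_0 + 8·M_1 + 3·M_2 = 6(Δ_1 - Δ_0) = 52
Clamped end conditions give two more equations: 2h_0·M_0 + h_0·M_1 = 6(Δ_0 - p'(-2)) = -60 and h_1·M_1 + 2h_1·M_2 = 6(p'(2) - Δ_1) = -46.
Forward elimination and back-substitution give M_0 = -155/4, M_1 = 35/2, M_2 = -197/12.
On [-1, 2], p(x) = -3 - 53/8·(x + 1) + 35/4·(x + 1)² - 407/216·(x + 1)³.
With (x + 1) = 3/4: p(-1/4) = -1967/512.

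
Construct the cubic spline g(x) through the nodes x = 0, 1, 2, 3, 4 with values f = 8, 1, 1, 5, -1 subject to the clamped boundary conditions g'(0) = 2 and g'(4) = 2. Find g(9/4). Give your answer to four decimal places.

With m_i denoting the second derivative at x_i, h_i = 1, 1, 1, 1, and Δ_i = (y_(i+1) − y_i)/h_i = -7, 0, 4, -6:
  1·m_0 + 4·m_1 + 1·m_2 = 6(Δ_1 - Δ_0) = 42
  1·m_1 + 4·m_2 + 1·m_3 = 6(Δ_2 - Δ_1) = 24
  1·m_2 + 4·m_3 + 1·m_4 = 6(Δ_3 - Δ_2) = -60
Clamped end conditions give two more equations: 2h_0·m_0 + h_0·m_1 = 6(Δ_0 - g'(0)) = -54 and h_3·m_3 + 2h_3·m_4 = 6(g'(4) - Δ_3) = 48.
Solving: m_0 = -999/28, m_1 = 243/14, m_2 = 33/4, m_3 = -369/14, m_4 = 1041/28.
On [2, 3], g(x) = 1 + 79/14·(x - 2) + 33/8·(x - 2)² - 323/56·(x - 2)³.
With (x - 2) = 1/4: g(9/4) = 9241/3584.

2.5784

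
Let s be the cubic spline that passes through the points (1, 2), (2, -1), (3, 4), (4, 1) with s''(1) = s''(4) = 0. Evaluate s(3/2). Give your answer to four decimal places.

Put M_i = s'' at the i-th knot. Here h = (1, 1, 1) and Δ = (-3, 5, -3), so the interior equations h_(i-1)·M_(i-1) + 2(h_(i-1)+h_i)·M_i + h_i·M_(i+1) = 6(Δ_i − Δ_(i-1)) read
  1·M_0 + 4·M_1 + 1·M_2 = 6(Δ_1 - Δ_0) = 48
  1·M_1 + 4·M_2 + 1·M_3 = 6(Δ_2 - Δ_1) = -48
Natural end conditions: M_0 = M_3 = 0.
Solving: M_0 = 0, M_1 = 16, M_2 = -16, M_3 = 0.
On [1, 2], s(t) = 2 - 17/3·(t - 1) + 0·(t - 1)² + 8/3·(t - 1)³.
With (t - 1) = 1/2: s(3/2) = -1/2.

-0.5000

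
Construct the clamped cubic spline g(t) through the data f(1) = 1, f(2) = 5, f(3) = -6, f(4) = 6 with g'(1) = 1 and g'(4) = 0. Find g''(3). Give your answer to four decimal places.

Write σ_i for g''(x_i). With h_i = 1, 1, 1 and divided differences Δ_i = 4, -11, 12, the continuity of g' gives the tridiagonal system
  1·σ_0 + 4·σ_1 + 1·σ_2 = 6(Δ_1 - Δ_0) = -90
  1·σ_1 + 4·σ_2 + 1·σ_3 = 6(Δ_2 - Δ_1) = 138
Clamped end conditions give two more equations: 2h_0·σ_0 + h_0·σ_1 = 6(Δ_0 - g'(1)) = 18 and h_2·σ_2 + 2h_2·σ_3 = 6(g'(4) - Δ_2) = -72.
Forward elimination and back-substitution give σ_0 = 482/15, σ_1 = -694/15, σ_2 = 944/15, σ_3 = -1012/15.

62.9333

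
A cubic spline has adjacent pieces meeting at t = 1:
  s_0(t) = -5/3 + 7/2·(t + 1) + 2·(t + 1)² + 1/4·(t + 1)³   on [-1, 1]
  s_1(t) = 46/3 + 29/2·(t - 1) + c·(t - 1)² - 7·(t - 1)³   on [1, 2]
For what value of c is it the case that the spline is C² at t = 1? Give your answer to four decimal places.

3.5000

s_0''(t) = 4 + 3/2·(t + 1), so s_0''(1) = 7. On the right, s_1''(1) = 2c, so c = 7/2.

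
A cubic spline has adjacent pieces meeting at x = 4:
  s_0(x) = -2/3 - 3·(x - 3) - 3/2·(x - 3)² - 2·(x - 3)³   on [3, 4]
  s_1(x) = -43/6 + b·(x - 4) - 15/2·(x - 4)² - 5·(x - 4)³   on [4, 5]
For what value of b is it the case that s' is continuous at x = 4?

s_0'(x) = -3 - 3·(x - 3) - 6·(x - 3)², so s_0'(4) = -12. On the right, s_1'(4) = b, so b = -12.

-12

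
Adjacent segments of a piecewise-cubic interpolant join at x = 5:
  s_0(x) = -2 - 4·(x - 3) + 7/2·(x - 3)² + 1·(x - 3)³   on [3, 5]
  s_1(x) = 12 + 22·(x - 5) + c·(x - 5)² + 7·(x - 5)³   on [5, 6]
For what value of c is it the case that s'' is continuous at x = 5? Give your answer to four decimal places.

s_0''(x) = 7 + 6·(x - 3), so s_0''(5) = 19. On the right, s_1''(5) = 2c, so c = 19/2.

9.5000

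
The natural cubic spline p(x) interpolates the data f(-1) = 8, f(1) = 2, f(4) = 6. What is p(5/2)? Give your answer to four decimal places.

Write m_i for p''(x_i). With h_i = 2, 3 and divided differences Δ_i = -3, 4/3, the continuity of p' gives the tridiagonal system
  2·m_0 + 10·m_1 + 3·m_2 = 6(Δ_1 - Δ_0) = 26
Natural end conditions: m_0 = m_2 = 0.
Hence m_0 = 0, m_1 = 13/5, m_2 = 0.
On [1, 4], p(x) = 2 - 19/15·(x - 1) + 13/10·(x - 1)² - 13/90·(x - 1)³.
With (x - 1) = 3/2: p(5/2) = 203/80.

2.5375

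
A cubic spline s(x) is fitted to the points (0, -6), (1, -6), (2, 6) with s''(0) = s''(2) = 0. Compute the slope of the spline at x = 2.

With σ_i denoting the second derivative at x_i, h_i = 1, 1, and Δ_i = (y_(i+1) − y_i)/h_i = 0, 12:
  1·σ_0 + 4·σ_1 + 1·σ_2 = 6(Δ_1 - Δ_0) = 72
Natural end conditions: σ_0 = σ_2 = 0.
Solving the tridiagonal system: σ_0 = 0, σ_1 = 18, σ_2 = 0.
On [1, 2], s'(x) = b_1 + 2c_1·(x - 1) + 3d_1·(x - 1)² with b_1 = Δ_1 - h_1(2σ_1 + σ_2)/6 = 6, c_1 = σ_1/2 = 9, d_1 = (σ_2 - σ_1)/(6h_1) = -3. So s'(2) = 15.

15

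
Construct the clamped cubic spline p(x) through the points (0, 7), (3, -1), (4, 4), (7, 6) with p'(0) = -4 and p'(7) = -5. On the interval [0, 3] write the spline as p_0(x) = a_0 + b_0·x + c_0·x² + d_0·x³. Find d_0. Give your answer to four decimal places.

0.4956

With M_i denoting the second derivative at x_i, h_i = 3, 1, 3, and Δ_i = (y_(i+1) − y_i)/h_i = -8/3, 5, 2/3:
  3·M_0 + 8·M_1 + 1·M_2 = 6(Δ_1 - Δ_0) = 46
  1·M_1 + 8·M_2 + 3·M_3 = 6(Δ_2 - Δ_1) = -26
Clamped end conditions give two more equations: 2h_0·M_0 + h_0·M_1 = 6(Δ_0 - p'(0)) = 8 and h_2·M_2 + 2h_2·M_3 = 6(p'(7) - Δ_2) = -34.
Solving: M_0 = -344/165, M_1 = 376/55, M_2 = -134/55, M_3 = -734/165.
On [0, 3], with p_0(x) = a_0 + b_0·x + c_0·x² + d_0·x³: c_0 = M_0/2 = -172/165, d_0 = (M_1 - M_0)/(6h_0) = 736/1485, b_0 = Δ_0 - h_0(2M_0 + M_1)/6 = -4.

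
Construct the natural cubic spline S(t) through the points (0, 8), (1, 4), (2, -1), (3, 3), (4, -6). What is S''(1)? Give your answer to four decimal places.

-6.8571

Write M_i for S''(x_i). With h_i = 1, 1, 1, 1 and divided differences Δ_i = -4, -5, 4, -9, the continuity of S' gives the tridiagonal system
  1·M_0 + 4·M_1 + 1·M_2 = 6(Δ_1 - Δ_0) = -6
  1·M_1 + 4·M_2 + 1·M_3 = 6(Δ_2 - Δ_1) = 54
  1·M_2 + 4·M_3 + 1·M_4 = 6(Δ_3 - Δ_2) = -78
Natural end conditions: M_0 = M_4 = 0.
Solving: M_0 = 0, M_1 = -48/7, M_2 = 150/7, M_3 = -174/7, M_4 = 0.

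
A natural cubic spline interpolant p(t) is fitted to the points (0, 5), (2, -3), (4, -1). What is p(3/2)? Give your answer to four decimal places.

-1.8203

With σ_i denoting the second derivative at x_i, h_i = 2, 2, and Δ_i = (y_(i+1) − y_i)/h_i = -4, 1:
  2·σ_0 + 8·σ_1 + 2·σ_2 = 6(Δ_1 - Δ_0) = 30
Natural end conditions: σ_0 = σ_2 = 0.
Solving: σ_0 = 0, σ_1 = 15/4, σ_2 = 0.
On [0, 2], p(t) = 5 - 21/4·t + 0·t² + 5/16·t³.
With t = 3/2: p(3/2) = -233/128.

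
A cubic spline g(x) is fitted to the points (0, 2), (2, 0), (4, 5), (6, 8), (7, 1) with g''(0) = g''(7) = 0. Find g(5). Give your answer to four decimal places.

Write m_i for g''(x_i). With h_i = 2, 2, 2, 1 and divided differences Δ_i = -1, 5/2, 3/2, -7, the continuity of g' gives the tridiagonal system
  2·m_0 + 8·m_1 + 2·m_2 = 6(Δ_1 - Δ_0) = 21
  2·m_1 + 8·m_2 + 2·m_3 = 6(Δ_2 - Δ_1) = -6
  2·m_2 + 6·m_3 + 1·m_4 = 6(Δ_3 - Δ_2) = -51
Natural end conditions: m_0 = m_4 = 0.
Forward elimination and back-substitution give m_0 = 0, m_1 = 99/41, m_2 = 69/82, m_3 = -360/41, m_4 = 0.
On [4, 6], g(x) = 5 + 317/82·(x - 4) + 69/164·(x - 4)² - 263/328·(x - 4)³.
With (x - 4) = 1: g(5) = 2783/328.

8.4848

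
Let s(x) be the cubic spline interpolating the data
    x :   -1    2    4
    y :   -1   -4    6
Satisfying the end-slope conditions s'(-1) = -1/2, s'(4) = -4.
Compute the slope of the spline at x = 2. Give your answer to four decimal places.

5.2000

With M_i denoting the second derivative at x_i, h_i = 3, 2, and Δ_i = (y_(i+1) − y_i)/h_i = -1, 5:
  3·M_0 + 10·M_1 + 2·M_2 = 6(Δ_1 - Δ_0) = 36
Clamped end conditions give two more equations: 2h_0·M_0 + h_0·M_1 = 6(Δ_0 - s'(-1)) = -3 and h_1·M_1 + 2h_1·M_2 = 6(s'(4) - Δ_1) = -54.
Forward elimination and back-substitution give M_0 = -24/5, M_1 = 43/5, M_2 = -89/5.
On [2, 4], s'(x) = b_1 + 2c_1·(x - 2) + 3d_1·(x - 2)² with b_1 = Δ_1 - h_1(2M_1 + M_2)/6 = 26/5, c_1 = M_1/2 = 43/10, d_1 = (M_2 - M_1)/(6h_1) = -11/5. So s'(2) = 26/5.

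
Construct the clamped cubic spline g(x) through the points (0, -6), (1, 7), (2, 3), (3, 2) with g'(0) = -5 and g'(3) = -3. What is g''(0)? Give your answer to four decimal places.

Let m_i = g''(x_i). Step sizes h_i = 1, 1, 1; slopes of the chords Δ_i = (y_(i+1) - y_i)/h_i = 13, -4, -1.
  1·m_0 + 4·m_1 + 1·m_2 = 6(Δ_1 - Δ_0) = -102
  1·m_1 + 4·m_2 + 1·m_3 = 6(Δ_2 - Δ_1) = 18
Clamped end conditions give two more equations: 2h_0·m_0 + h_0·m_1 = 6(Δ_0 - g'(0)) = 108 and h_2·m_2 + 2h_2·m_3 = 6(g'(3) - Δ_2) = -12.
Hence m_0 = 238/3, m_1 = -152/3, m_2 = 64/3, m_3 = -50/3.

79.3333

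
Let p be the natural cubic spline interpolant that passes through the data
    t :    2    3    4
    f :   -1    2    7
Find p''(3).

3

Let m_i = p''(x_i). Step sizes h_i = 1, 1; slopes of the chords Δ_i = (y_(i+1) - y_i)/h_i = 3, 5.
  1·m_0 + 4·m_1 + 1·m_2 = 6(Δ_1 - Δ_0) = 12
Natural end conditions: m_0 = m_2 = 0.
Solving: m_0 = 0, m_1 = 3, m_2 = 0.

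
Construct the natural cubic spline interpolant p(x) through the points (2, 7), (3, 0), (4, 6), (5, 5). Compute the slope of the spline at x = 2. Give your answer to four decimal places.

-10.9333

Put m_i = p'' at the i-th knot. Here h = (1, 1, 1) and Δ = (-7, 6, -1), so the interior equations h_(i-1)·m_(i-1) + 2(h_(i-1)+h_i)·m_i + h_i·m_(i+1) = 6(Δ_i − Δ_(i-1)) read
  1·m_0 + 4·m_1 + 1·m_2 = 6(Δ_1 - Δ_0) = 78
  1·m_1 + 4·m_2 + 1·m_3 = 6(Δ_2 - Δ_1) = -42
Natural end conditions: m_0 = m_3 = 0.
Hence m_0 = 0, m_1 = 118/5, m_2 = -82/5, m_3 = 0.
On [2, 3], p'(x) = b_0 + 2c_0·(x - 2) + 3d_0·(x - 2)² with b_0 = Δ_0 - h_0(2m_0 + m_1)/6 = -164/15, c_0 = m_0/2 = 0, d_0 = (m_1 - m_0)/(6h_0) = 59/15. So p'(2) = -164/15.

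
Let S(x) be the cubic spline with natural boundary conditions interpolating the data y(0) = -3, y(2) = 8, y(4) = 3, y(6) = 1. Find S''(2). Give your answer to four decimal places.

-6.7000

Put M_i = S'' at the i-th knot. Here h = (2, 2, 2) and Δ = (11/2, -5/2, -1), so the interior equations h_(i-1)·M_(i-1) + 2(h_(i-1)+h_i)·M_i + h_i·M_(i+1) = 6(Δ_i − Δ_(i-1)) read
  2·M_0 + 8·M_1 + 2·M_2 = 6(Δ_1 - Δ_0) = -48
  2·M_1 + 8·M_2 + 2·M_3 = 6(Δ_2 - Δ_1) = 9
Natural end conditions: M_0 = M_3 = 0.
Forward elimination and back-substitution give M_0 = 0, M_1 = -67/10, M_2 = 14/5, M_3 = 0.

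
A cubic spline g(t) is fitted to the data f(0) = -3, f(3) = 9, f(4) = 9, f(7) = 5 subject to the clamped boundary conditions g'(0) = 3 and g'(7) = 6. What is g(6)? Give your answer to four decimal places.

2.9380

Write m_i for g''(x_i). With h_i = 3, 1, 3 and divided differences Δ_i = 4, 0, -4/3, the continuity of g' gives the tridiagonal system
  3·m_0 + 8·m_1 + 1·m_2 = 6(Δ_1 - Δ_0) = -24
  1·m_1 + 8·m_2 + 3·m_3 = 6(Δ_2 - Δ_1) = -8
Clamped end conditions give two more equations: 2h_0·m_0 + h_0·m_1 = 6(Δ_0 - g'(0)) = 6 and h_2·m_2 + 2h_2·m_3 = 6(g'(7) - Δ_2) = 44.
Hence m_0 = 152/55, m_1 = -194/55, m_2 = -224/55, m_3 = 1546/165.
On [4, 7], g(t) = 9 - 107/55·(t - 4) - 112/55·(t - 4)² + 1109/1485·(t - 4)³.
With (t - 4) = 2: g(6) = 4363/1485.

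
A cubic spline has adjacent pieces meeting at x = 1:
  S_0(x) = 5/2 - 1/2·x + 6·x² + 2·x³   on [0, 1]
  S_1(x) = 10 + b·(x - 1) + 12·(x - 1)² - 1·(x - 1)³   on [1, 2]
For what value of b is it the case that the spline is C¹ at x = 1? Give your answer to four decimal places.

S_0'(x) = -1/2 + 12·x + 6·x², so S_0'(1) = 35/2. On the right, S_1'(1) = b, so b = 35/2.

17.5000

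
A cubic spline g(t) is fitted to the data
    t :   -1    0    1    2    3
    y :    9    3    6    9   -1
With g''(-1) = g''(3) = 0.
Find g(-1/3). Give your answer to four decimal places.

4.1931

Write m_i for g''(x_i). With h_i = 1, 1, 1, 1 and divided differences Δ_i = -6, 3, 3, -10, the continuity of g' gives the tridiagonal system
  1·m_0 + 4·m_1 + 1·m_2 = 6(Δ_1 - Δ_0) = 54
  1·m_1 + 4·m_2 + 1·m_3 = 6(Δ_2 - Δ_1) = 0
  1·m_2 + 4·m_3 + 1·m_4 = 6(Δ_3 - Δ_2) = -78
Natural end conditions: m_0 = m_4 = 0.
Solving: m_0 = 0, m_1 = 183/14, m_2 = 12/7, m_3 = -279/14, m_4 = 0.
On [-1, 0], g(t) = 9 - 229/28·(t + 1) + 0·(t + 1)² + 61/28·(t + 1)³.
With (t + 1) = 2/3: g(-1/3) = 1585/378.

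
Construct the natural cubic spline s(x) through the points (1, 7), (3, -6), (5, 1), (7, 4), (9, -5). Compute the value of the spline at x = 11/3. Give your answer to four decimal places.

Let M_i = s''(x_i). Step sizes h_i = 2, 2, 2, 2; slopes of the chords Δ_i = (y_(i+1) - y_i)/h_i = -13/2, 7/2, 3/2, -9/2.
  2·M_0 + 8·M_1 + 2·M_2 = 6(Δ_1 - Δ_0) = 60
  2·M_1 + 8·M_2 + 2·M_3 = 6(Δ_2 - Δ_1) = -12
  2·M_2 + 8·M_3 + 2·M_4 = 6(Δ_3 - Δ_2) = -36
Natural end conditions: M_0 = M_4 = 0.
Solving: M_0 = 0, M_1 = 57/7, M_2 = -18/7, M_3 = -27/7, M_4 = 0.
On [3, 5], s(x) = -6 - 15/14·(x - 3) + 57/14·(x - 3)² - 25/28·(x - 3)³.
With (x - 3) = 2/3: s(11/3) = -977/189.

-5.1693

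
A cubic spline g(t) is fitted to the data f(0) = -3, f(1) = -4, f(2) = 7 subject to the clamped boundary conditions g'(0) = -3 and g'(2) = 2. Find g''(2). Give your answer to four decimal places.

With σ_i denoting the second derivative at x_i, h_i = 1, 1, and Δ_i = (y_(i+1) − y_i)/h_i = -1, 11:
  1·σ_0 + 4·σ_1 + 1·σ_2 = 6(Δ_1 - Δ_0) = 72
Clamped end conditions give two more equations: 2h_0·σ_0 + h_0·σ_1 = 6(Δ_0 - g'(0)) = 12 and h_1·σ_1 + 2h_1·σ_2 = 6(g'(2) - Δ_1) = -54.
Solving: σ_0 = -19/2, σ_1 = 31, σ_2 = -85/2.

-42.5000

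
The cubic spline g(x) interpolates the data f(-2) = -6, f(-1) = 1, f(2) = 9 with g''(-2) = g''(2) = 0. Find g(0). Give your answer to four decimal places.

5.4722

With M_i denoting the second derivative at x_i, h_i = 1, 3, and Δ_i = (y_(i+1) − y_i)/h_i = 7, 8/3:
  1·M_0 + 8·M_1 + 3·M_2 = 6(Δ_1 - Δ_0) = -26
Natural end conditions: M_0 = M_2 = 0.
Forward elimination and back-substitution give M_0 = 0, M_1 = -13/4, M_2 = 0.
On [-1, 2], g(x) = 1 + 71/12·(x + 1) - 13/8·(x + 1)² + 13/72·(x + 1)³.
With (x + 1) = 1: g(0) = 197/36.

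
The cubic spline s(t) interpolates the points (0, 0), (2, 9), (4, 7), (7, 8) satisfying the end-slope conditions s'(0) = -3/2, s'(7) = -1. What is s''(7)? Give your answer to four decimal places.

-3.0090

Put σ_i = s'' at the i-th knot. Here h = (2, 2, 3) and Δ = (9/2, -1, 1/3), so the interior equations h_(i-1)·σ_(i-1) + 2(h_(i-1)+h_i)·σ_i + h_i·σ_(i+1) = 6(Δ_i − Δ_(i-1)) read
  2·σ_0 + 8·σ_1 + 2·σ_2 = 6(Δ_1 - Δ_0) = -33
  2·σ_1 + 10·σ_2 + 3·σ_3 = 6(Δ_2 - Δ_1) = 8
Clamped end conditions give two more equations: 2h_0·σ_0 + h_0·σ_1 = 6(Δ_0 - s'(0)) = 36 and h_2·σ_2 + 2h_2·σ_3 = 6(s'(7) - Δ_2) = -8.
Forward elimination and back-substitution give σ_0 = 971/74, σ_1 = -305/37, σ_2 = 124/37, σ_3 = -334/111.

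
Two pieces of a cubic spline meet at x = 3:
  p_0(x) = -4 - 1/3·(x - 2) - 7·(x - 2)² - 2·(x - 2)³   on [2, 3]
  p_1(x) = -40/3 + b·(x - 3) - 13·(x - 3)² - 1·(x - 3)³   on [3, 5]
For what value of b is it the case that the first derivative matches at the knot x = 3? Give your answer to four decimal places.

-20.3333

p_0'(x) = -1/3 - 14·(x - 2) - 6·(x - 2)², so p_0'(3) = -61/3. On the right, p_1'(3) = b, so b = -61/3.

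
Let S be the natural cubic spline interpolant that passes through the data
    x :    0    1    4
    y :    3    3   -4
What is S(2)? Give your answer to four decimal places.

1.6389

Put M_i = S'' at the i-th knot. Here h = (1, 3) and Δ = (0, -7/3), so the interior equations h_(i-1)·M_(i-1) + 2(h_(i-1)+h_i)·M_i + h_i·M_(i+1) = 6(Δ_i − Δ_(i-1)) read
  1·M_0 + 8·M_1 + 3·M_2 = 6(Δ_1 - Δ_0) = -14
Natural end conditions: M_0 = M_2 = 0.
Hence M_0 = 0, M_1 = -7/4, M_2 = 0.
On [1, 4], S(x) = 3 - 7/12·(x - 1) - 7/8·(x - 1)² + 7/72·(x - 1)³.
With (x - 1) = 1: S(2) = 59/36.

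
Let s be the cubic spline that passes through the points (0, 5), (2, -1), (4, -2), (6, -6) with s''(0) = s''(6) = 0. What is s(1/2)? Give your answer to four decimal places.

Put m_i = s'' at the i-th knot. Here h = (2, 2, 2) and Δ = (-3, -1/2, -2), so the interior equations h_(i-1)·m_(i-1) + 2(h_(i-1)+h_i)·m_i + h_i·m_(i+1) = 6(Δ_i − Δ_(i-1)) read
  2·m_0 + 8·m_1 + 2·m_2 = 6(Δ_1 - Δ_0) = 15
  2·m_1 + 8·m_2 + 2·m_3 = 6(Δ_2 - Δ_1) = -9
Natural end conditions: m_0 = m_3 = 0.
Forward elimination and back-substitution give m_0 = 0, m_1 = 23/10, m_2 = -17/10, m_3 = 0.
On [0, 2], s(t) = 5 - 113/30·t + 0·t² + 23/120·t³.
With t = 1/2: s(1/2) = 201/64.

3.1406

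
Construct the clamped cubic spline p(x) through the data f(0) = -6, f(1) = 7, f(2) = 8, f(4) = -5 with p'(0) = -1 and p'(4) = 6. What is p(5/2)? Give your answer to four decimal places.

3.3097

Put m_i = p'' at the i-th knot. Here h = (1, 1, 2) and Δ = (13, 1, -13/2), so the interior equations h_(i-1)·m_(i-1) + 2(h_(i-1)+h_i)·m_i + h_i·m_(i+1) = 6(Δ_i − Δ_(i-1)) read
  1·m_0 + 4·m_1 + 1·m_2 = 6(Δ_1 - Δ_0) = -72
  1·m_1 + 6·m_2 + 2·m_3 = 6(Δ_2 - Δ_1) = -45
Clamped end conditions give two more equations: 2h_0·m_0 + h_0·m_1 = 6(Δ_0 - p'(0)) = 84 and h_2·m_2 + 2h_2·m_3 = 6(p'(4) - Δ_2) = 75.
Solving the tridiagonal system: m_0 = 1249/22, m_1 = -325/11, m_2 = -233/22, m_3 = 529/22.
On [2, 4], p(x) = 8 - 82/11·(x - 2) - 233/44·(x - 2)² + 127/44·(x - 2)³.
With (x - 2) = 1/2: p(5/2) = 1165/352.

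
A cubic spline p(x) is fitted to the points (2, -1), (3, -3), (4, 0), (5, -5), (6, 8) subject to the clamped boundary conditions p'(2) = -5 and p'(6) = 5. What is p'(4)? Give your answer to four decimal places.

Let σ_i = p''(x_i). Step sizes h_i = 1, 1, 1, 1; slopes of the chords Δ_i = (y_(i+1) - y_i)/h_i = -2, 3, -5, 13.
  1·σ_0 + 4·σ_1 + 1·σ_2 = 6(Δ_1 - Δ_0) = 30
  1·σ_1 + 4·σ_2 + 1·σ_3 = 6(Δ_2 - Δ_1) = -48
  1·σ_2 + 4·σ_3 + 1·σ_4 = 6(Δ_3 - Δ_2) = 108
Clamped end conditions give two more equations: 2h_0·σ_0 + h_0·σ_1 = 6(Δ_0 - p'(2)) = 18 and h_3·σ_3 + 2h_3·σ_4 = 6(p'(6) - Δ_3) = -48.
Forward elimination and back-substitution give σ_0 = 61/28, σ_1 = 191/14, σ_2 = -107/4, σ_3 = 635/14, σ_4 = -1307/28.
On [4, 5], p'(x) = b_2 + 2c_2·(x - 4) + 3d_2·(x - 4)² with b_2 = Δ_2 - h_2(2σ_2 + σ_3)/6 = -51/14, c_2 = σ_2/2 = -107/8, d_2 = (σ_3 - σ_2)/(6h_2) = 673/56. So p'(4) = -51/14.

-3.6429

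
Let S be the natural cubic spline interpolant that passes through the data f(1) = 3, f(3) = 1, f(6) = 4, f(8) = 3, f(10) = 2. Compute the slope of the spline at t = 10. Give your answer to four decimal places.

-0.3779

With M_i denoting the second derivative at x_i, h_i = 2, 3, 2, 2, and Δ_i = (y_(i+1) − y_i)/h_i = -1, 1, -1/2, -1/2:
  2·M_0 + 10·M_1 + 3·M_2 = 6(Δ_1 - Δ_0) = 12
  3·M_1 + 10·M_2 + 2·M_3 = 6(Δ_2 - Δ_1) = -9
  2·M_2 + 8·M_3 + 2·M_4 = 6(Δ_3 - Δ_2) = 0
Natural end conditions: M_0 = M_4 = 0.
Forward elimination and back-substitution give M_0 = 0, M_1 = 141/86, M_2 = -63/43, M_3 = 63/172, M_4 = 0.
On [8, 10], S'(t) = b_3 + 2c_3·(t - 8) + 3d_3·(t - 8)² with b_3 = Δ_3 - h_3(2M_3 + M_4)/6 = -32/43, c_3 = M_3/2 = 63/344, d_3 = (M_4 - M_3)/(6h_3) = -21/688. So S'(10) = -65/172.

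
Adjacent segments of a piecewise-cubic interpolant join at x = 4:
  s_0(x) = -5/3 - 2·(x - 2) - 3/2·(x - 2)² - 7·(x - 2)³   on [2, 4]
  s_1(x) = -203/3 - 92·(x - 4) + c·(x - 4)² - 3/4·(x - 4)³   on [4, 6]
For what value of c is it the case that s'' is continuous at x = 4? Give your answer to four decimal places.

-43.5000

s_0''(x) = -3 - 42·(x - 2), so s_0''(4) = -87. On the right, s_1''(4) = 2c, so c = -87/2.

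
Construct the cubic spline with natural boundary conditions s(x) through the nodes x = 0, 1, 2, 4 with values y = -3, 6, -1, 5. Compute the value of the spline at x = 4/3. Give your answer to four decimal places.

Let σ_i = s''(x_i). Step sizes h_i = 1, 1, 2; slopes of the chords Δ_i = (y_(i+1) - y_i)/h_i = 9, -7, 3.
  1·σ_0 + 4·σ_1 + 1·σ_2 = 6(Δ_1 - Δ_0) = -96
  1·σ_1 + 6·σ_2 + 2·σ_3 = 6(Δ_2 - Δ_1) = 60
Natural end conditions: σ_0 = σ_3 = 0.
Hence σ_0 = 0, σ_1 = -636/23, σ_2 = 336/23, σ_3 = 0.
On [1, 2], s(x) = 6 - 5/23·(x - 1) - 318/23·(x - 1)² + 162/23·(x - 1)³.
With (x - 1) = 1/3: s(4/3) = 107/23.

4.6522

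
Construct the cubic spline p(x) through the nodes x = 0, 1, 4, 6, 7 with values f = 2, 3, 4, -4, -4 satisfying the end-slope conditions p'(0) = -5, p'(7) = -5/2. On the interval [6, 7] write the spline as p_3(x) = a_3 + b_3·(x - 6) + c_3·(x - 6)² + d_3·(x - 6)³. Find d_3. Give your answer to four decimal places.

-3.0045

With σ_i denoting the second derivative at x_i, h_i = 1, 3, 2, 1, and Δ_i = (y_(i+1) − y_i)/h_i = 1, 1/3, -4, 0:
  1·σ_0 + 8·σ_1 + 3·σ_2 = 6(Δ_1 - Δ_0) = -4
  3·σ_1 + 10·σ_2 + 2·σ_3 = 6(Δ_2 - Δ_1) = -26
  2·σ_2 + 6·σ_3 + 1·σ_4 = 6(Δ_3 - Δ_2) = 24
Clamped end conditions give two more equations: 2h_0·σ_0 + h_0·σ_1 = 6(Δ_0 - p'(0)) = 36 and h_3·σ_3 + 2h_3·σ_4 = 6(p'(7) - Δ_3) = -15.
Hence σ_0 = 694/37, σ_1 = -56/37, σ_2 = -394/111, σ_3 = 779/111, σ_4 = -1222/111.
On [6, 7], with p_3(x) = a_3 + b_3·(x - 6) + c_3·(x - 6)² + d_3·(x - 6)³: c_3 = σ_3/2 = 779/222, d_3 = (σ_4 - σ_3)/(6h_3) = -667/222, b_3 = Δ_3 - h_3(2σ_3 + σ_4)/6 = -56/111.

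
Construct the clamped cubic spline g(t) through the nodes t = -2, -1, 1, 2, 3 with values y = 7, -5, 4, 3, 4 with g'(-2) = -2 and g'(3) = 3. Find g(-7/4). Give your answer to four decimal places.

5.2960

Let σ_i = g''(x_i). Step sizes h_i = 1, 2, 1, 1; slopes of the chords Δ_i = (y_(i+1) - y_i)/h_i = -12, 9/2, -1, 1.
  1·σ_0 + 6·σ_1 + 2·σ_2 = 6(Δ_1 - Δ_0) = 99
  2·σ_1 + 6·σ_2 + 1·σ_3 = 6(Δ_2 - Δ_1) = -33
  1·σ_2 + 4·σ_3 + 1·σ_4 = 6(Δ_3 - Δ_2) = 12
Clamped end conditions give two more equations: 2h_0·σ_0 + h_0·σ_1 = 6(Δ_0 - g'(-2)) = -60 and h_3·σ_3 + 2h_3·σ_4 = 6(g'(3) - Δ_3) = 12.
Forward elimination and back-substitution give σ_0 = -2861/64, σ_1 = 941/32, σ_2 = -2095/128, σ_3 = 409/64, σ_4 = 359/128.
On [-2, -1], g(t) = 7 - 2·(t + 2) - 2861/128·(t + 2)² + 1581/128·(t + 2)³.
With (t + 2) = 1/4: g(-7/4) = 43385/8192.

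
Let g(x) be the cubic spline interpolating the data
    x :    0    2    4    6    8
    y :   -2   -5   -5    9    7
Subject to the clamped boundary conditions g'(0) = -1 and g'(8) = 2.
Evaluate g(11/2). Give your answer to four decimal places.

Write m_i for g''(x_i). With h_i = 2, 2, 2, 2 and divided differences Δ_i = -3/2, 0, 7, -1, the continuity of g' gives the tridiagonal system
  2·m_0 + 8·m_1 + 2·m_2 = 6(Δ_1 - Δ_0) = 9
  2·m_1 + 8·m_2 + 2·m_3 = 6(Δ_2 - Δ_1) = 42
  2·m_2 + 8·m_3 + 2·m_4 = 6(Δ_3 - Δ_2) = -48
Clamped end conditions give two more equations: 2h_0·m_0 + h_0·m_1 = 6(Δ_0 - g'(0)) = -3 and h_3·m_3 + 2h_3·m_4 = 6(g'(8) - Δ_3) = 18.
Hence m_0 = -39/112, m_1 = -45/56, m_2 = 129/16, m_3 = -585/56, m_4 = 1089/112.
On [4, 6], g(x) = -5 + 143/28·(x - 4) + 129/32·(x - 4)² - 691/448·(x - 4)³.
With (x - 4) = 3/2: g(11/2) = 3341/512.

6.5254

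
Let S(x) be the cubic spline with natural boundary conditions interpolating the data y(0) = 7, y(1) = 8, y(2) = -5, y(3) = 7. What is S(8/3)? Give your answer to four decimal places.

Put m_i = S'' at the i-th knot. Here h = (1, 1, 1) and Δ = (1, -13, 12), so the interior equations h_(i-1)·m_(i-1) + 2(h_(i-1)+h_i)·m_i + h_i·m_(i+1) = 6(Δ_i − Δ_(i-1)) read
  1·m_0 + 4·m_1 + 1·m_2 = 6(Δ_1 - Δ_0) = -84
  1·m_1 + 4·m_2 + 1·m_3 = 6(Δ_2 - Δ_1) = 150
Natural end conditions: m_0 = m_3 = 0.
Solving the tridiagonal system: m_0 = 0, m_1 = -162/5, m_2 = 228/5, m_3 = 0.
On [2, 3], S(x) = -5 - 16/5·(x - 2) + 114/5·(x - 2)² - 38/5·(x - 2)³.
With (x - 2) = 2/3: S(8/3) = 101/135.

0.7481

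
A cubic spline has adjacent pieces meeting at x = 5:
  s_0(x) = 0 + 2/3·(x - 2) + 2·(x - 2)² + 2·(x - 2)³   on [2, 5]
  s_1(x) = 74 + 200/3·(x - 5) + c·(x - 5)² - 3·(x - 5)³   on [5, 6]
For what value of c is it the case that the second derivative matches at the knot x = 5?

20

s_0''(x) = 4 + 12·(x - 2), so s_0''(5) = 40. On the right, s_1''(5) = 2c, so c = 20.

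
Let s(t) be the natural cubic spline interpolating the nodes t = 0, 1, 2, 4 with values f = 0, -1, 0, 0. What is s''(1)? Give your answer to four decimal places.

3.3913

Write σ_i for s''(x_i). With h_i = 1, 1, 2 and divided differences Δ_i = -1, 1, 0, the continuity of s' gives the tridiagonal system
  1·σ_0 + 4·σ_1 + 1·σ_2 = 6(Δ_1 - Δ_0) = 12
  1·σ_1 + 6·σ_2 + 2·σ_3 = 6(Δ_2 - Δ_1) = -6
Natural end conditions: σ_0 = σ_3 = 0.
Forward elimination and back-substitution give σ_0 = 0, σ_1 = 78/23, σ_2 = -36/23, σ_3 = 0.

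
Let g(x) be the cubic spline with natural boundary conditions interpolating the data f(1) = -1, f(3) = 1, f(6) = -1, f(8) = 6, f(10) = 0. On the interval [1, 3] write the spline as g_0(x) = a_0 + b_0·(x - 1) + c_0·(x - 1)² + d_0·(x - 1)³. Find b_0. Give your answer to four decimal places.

Write M_i for g''(x_i). With h_i = 2, 3, 2, 2 and divided differences Δ_i = 1, -2/3, 7/2, -3, the continuity of g' gives the tridiagonal system
  2·M_0 + 10·M_1 + 3·M_2 = 6(Δ_1 - Δ_0) = -10
  3·M_1 + 10·M_2 + 2·M_3 = 6(Δ_2 - Δ_1) = 25
  2·M_2 + 8·M_3 + 2·M_4 = 6(Δ_3 - Δ_2) = -39
Natural end conditions: M_0 = M_4 = 0.
Solving the tridiagonal system: M_0 = 0, M_1 = -797/344, M_2 = 755/172, M_3 = -4109/688, M_4 = 0.
On [1, 3], with g_0(x) = a_0 + b_0·(x - 1) + c_0·(x - 1)² + d_0·(x - 1)³: c_0 = M_0/2 = 0, d_0 = (M_1 - M_0)/(6h_0) = -797/4128, b_0 = Δ_0 - h_0(2M_0 + M_1)/6 = 1829/1032.

1.7723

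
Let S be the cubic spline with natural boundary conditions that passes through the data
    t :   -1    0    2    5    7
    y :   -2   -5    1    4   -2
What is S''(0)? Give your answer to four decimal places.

6.6640

Put M_i = S'' at the i-th knot. Here h = (1, 2, 3, 2) and Δ = (-3, 3, 1, -3), so the interior equations h_(i-1)·M_(i-1) + 2(h_(i-1)+h_i)·M_i + h_i·M_(i+1) = 6(Δ_i − Δ_(i-1)) read
  1·M_0 + 6·M_1 + 2·M_2 = 6(Δ_1 - Δ_0) = 36
  2·M_1 + 10·M_2 + 3·M_3 = 6(Δ_2 - Δ_1) = -12
  3·M_2 + 10·M_3 + 2·M_4 = 6(Δ_3 - Δ_2) = -24
Natural end conditions: M_0 = M_4 = 0.
Hence M_0 = 0, M_1 = 1686/253, M_2 = -504/253, M_3 = -456/253, M_4 = 0.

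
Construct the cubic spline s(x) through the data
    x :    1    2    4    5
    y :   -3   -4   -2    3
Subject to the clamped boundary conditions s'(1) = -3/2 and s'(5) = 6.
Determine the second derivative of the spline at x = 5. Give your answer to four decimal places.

1.2000

Let m_i = s''(x_i). Step sizes h_i = 1, 2, 1; slopes of the chords Δ_i = (y_(i+1) - y_i)/h_i = -1, 1, 5.
  1·m_0 + 6·m_1 + 2·m_2 = 6(Δ_1 - Δ_0) = 12
  2·m_1 + 6·m_2 + 1·m_3 = 6(Δ_2 - Δ_1) = 24
Clamped end conditions give two more equations: 2h_0·m_0 + h_0·m_1 = 6(Δ_0 - s'(1)) = 3 and h_2·m_2 + 2h_2·m_3 = 6(s'(5) - Δ_2) = 6.
Forward elimination and back-substitution give m_0 = 6/5, m_1 = 3/5, m_2 = 18/5, m_3 = 6/5.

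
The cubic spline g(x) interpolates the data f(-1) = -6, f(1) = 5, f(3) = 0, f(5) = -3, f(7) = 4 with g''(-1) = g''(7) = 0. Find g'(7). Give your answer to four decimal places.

Let σ_i = g''(x_i). Step sizes h_i = 2, 2, 2, 2; slopes of the chords Δ_i = (y_(i+1) - y_i)/h_i = 11/2, -5/2, -3/2, 7/2.
  2·σ_0 + 8·σ_1 + 2·σ_2 = 6(Δ_1 - Δ_0) = -48
  2·σ_1 + 8·σ_2 + 2·σ_3 = 6(Δ_2 - Δ_1) = 6
  2·σ_2 + 8·σ_3 + 2·σ_4 = 6(Δ_3 - Δ_2) = 30
Natural end conditions: σ_0 = σ_4 = 0.
Solving: σ_0 = 0, σ_1 = -51/8, σ_2 = 3/2, σ_3 = 27/8, σ_4 = 0.
On [5, 7], g'(x) = b_3 + 2c_3·(x - 5) + 3d_3·(x - 5)² with b_3 = Δ_3 - h_3(2σ_3 + σ_4)/6 = 5/4, c_3 = σ_3/2 = 27/16, d_3 = (σ_4 - σ_3)/(6h_3) = -9/32. So g'(7) = 37/8.

4.6250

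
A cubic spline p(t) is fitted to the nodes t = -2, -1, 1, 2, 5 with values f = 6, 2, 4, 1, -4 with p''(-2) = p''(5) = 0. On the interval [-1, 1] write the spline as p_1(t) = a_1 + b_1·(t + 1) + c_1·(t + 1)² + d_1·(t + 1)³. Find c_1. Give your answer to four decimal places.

3.6200

Put M_i = p'' at the i-th knot. Here h = (1, 2, 1, 3) and Δ = (-4, 1, -3, -5/3), so the interior equations h_(i-1)·M_(i-1) + 2(h_(i-1)+h_i)·M_i + h_i·M_(i+1) = 6(Δ_i − Δ_(i-1)) read
  1·M_0 + 6·M_1 + 2·M_2 = 6(Δ_1 - Δ_0) = 30
  2·M_1 + 6·M_2 + 1·M_3 = 6(Δ_2 - Δ_1) = -24
  1·M_2 + 8·M_3 + 3·M_4 = 6(Δ_3 - Δ_2) = 8
Natural end conditions: M_0 = M_4 = 0.
Solving: M_0 = 0, M_1 = 181/25, M_2 = -168/25, M_3 = 46/25, M_4 = 0.
On [-1, 1], with p_1(t) = a_1 + b_1·(t + 1) + c_1·(t + 1)² + d_1·(t + 1)³: c_1 = M_1/2 = 181/50, d_1 = (M_2 - M_1)/(6h_1) = -349/300, b_1 = Δ_1 - h_1(2M_1 + M_2)/6 = -119/75.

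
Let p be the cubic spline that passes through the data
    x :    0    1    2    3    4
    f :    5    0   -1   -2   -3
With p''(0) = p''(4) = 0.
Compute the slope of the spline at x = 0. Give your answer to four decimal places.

Write M_i for p''(x_i). With h_i = 1, 1, 1, 1 and divided differences Δ_i = -5, -1, -1, -1, the continuity of p' gives the tridiagonal system
  1·M_0 + 4·M_1 + 1·M_2 = 6(Δ_1 - Δ_0) = 24
  1·M_1 + 4·M_2 + 1·M_3 = 6(Δ_2 - Δ_1) = 0
  1·M_2 + 4·M_3 + 1·M_4 = 6(Δ_3 - Δ_2) = 0
Natural end conditions: M_0 = M_4 = 0.
Solving: M_0 = 0, M_1 = 45/7, M_2 = -12/7, M_3 = 3/7, M_4 = 0.
On [0, 1], p'(x) = b_0 + 2c_0·x + 3d_0·x² with b_0 = Δ_0 - h_0(2M_0 + M_1)/6 = -85/14, c_0 = M_0/2 = 0, d_0 = (M_1 - M_0)/(6h_0) = 15/14. So p'(0) = -85/14.

-6.0714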